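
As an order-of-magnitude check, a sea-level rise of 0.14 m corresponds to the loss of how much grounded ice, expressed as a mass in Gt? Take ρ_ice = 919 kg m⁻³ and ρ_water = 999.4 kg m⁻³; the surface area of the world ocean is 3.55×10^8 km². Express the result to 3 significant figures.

≈ 4.97×10^4 Gt

Required water volume = Δh × A = 0.14 m × 3.55×10^14 m² = 4.970×10^13 m³.
ρ_w = 999.4 kg m⁻³, so the mass of water = 4.970×10^13 m³ × 999.4 kg m⁻³ = 4.967×10^16 kg = 4.97×10^4 Gt (and the same mass of ice, by conservation).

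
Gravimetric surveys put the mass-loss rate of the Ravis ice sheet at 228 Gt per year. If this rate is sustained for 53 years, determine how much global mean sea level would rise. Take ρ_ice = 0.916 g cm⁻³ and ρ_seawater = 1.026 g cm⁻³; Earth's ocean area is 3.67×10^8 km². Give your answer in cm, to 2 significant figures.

≈ 3.2 cm

Total mass lost = 228 Gt/yr × 53 yr = 1.208×10^4 Gt = 1.208×10^16 kg.
ρ_w = 1.026 g cm⁻³ = 1026 kg m⁻³, so water volume = 1.208×10^16 / 1026 = 1.178×10^13 m³.
Δh = 1.178×10^13 / 3.67×10^14 = 0.0321 m = 3.2 cm.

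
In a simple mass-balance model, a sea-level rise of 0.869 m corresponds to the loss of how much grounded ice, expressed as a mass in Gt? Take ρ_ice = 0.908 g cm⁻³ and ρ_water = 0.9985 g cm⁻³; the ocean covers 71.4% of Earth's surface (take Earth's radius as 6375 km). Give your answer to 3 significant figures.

≈ 3.16×10^5 Gt

Required water volume = Δh × A = 0.869 m × 3.65×10^14 m² = 3.169×10^14 m³.
ρ_w = 0.9985 g cm⁻³ = 998.5 kg m⁻³, so the mass of water = 3.169×10^14 m³ × 998.5 kg m⁻³ = 3.164×10^17 kg = 3.16×10^5 Gt (and the same mass of ice, by conservation).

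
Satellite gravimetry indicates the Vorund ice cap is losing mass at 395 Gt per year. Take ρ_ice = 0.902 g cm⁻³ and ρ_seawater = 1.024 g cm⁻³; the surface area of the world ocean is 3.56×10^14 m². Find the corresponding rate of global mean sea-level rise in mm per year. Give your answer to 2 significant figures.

ρ_w = 1.024 g cm⁻³ = 1024 kg m⁻³. Annual water volume added = 395 Gt / ρ_w = 3.950×10^14 kg / 1024 kg m⁻³ = 3.857×10^11 m³.
Δh per year = 3.857×10^11 / 3.56×10^14 = 1.08×10^-3 m = 1.1 mm.

≈ 1.1 mm/yr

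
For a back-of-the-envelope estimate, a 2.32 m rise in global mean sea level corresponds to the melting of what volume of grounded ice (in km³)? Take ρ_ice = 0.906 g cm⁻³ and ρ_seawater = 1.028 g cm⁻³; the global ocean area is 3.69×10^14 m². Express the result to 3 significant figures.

Required water volume = Δh × A = 2.32 m × 3.69×10^14 m² = 8.561×10^14 m³ = 8.561×10^5 km³.
Ice volume = water volume × ρ_w/ρ_ice = 8.561×10^5 × 1028/906 = 9.71×10^5 km³.

≈ 9.71×10^5 km³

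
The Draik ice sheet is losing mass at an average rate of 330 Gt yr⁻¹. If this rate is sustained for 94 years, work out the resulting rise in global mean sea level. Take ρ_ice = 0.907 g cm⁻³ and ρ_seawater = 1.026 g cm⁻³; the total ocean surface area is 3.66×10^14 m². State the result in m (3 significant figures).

≈ 0.0826 m

Total mass lost = 330 Gt/yr × 94 yr = 3.102×10^4 Gt = 3.102×10^16 kg.
ρ_w = 1.026 g cm⁻³ = 1026 kg m⁻³, so water volume = 3.102×10^16 / 1026 = 3.023×10^13 m³.
Δh = 3.023×10^13 / 3.66×10^14 = 0.0826 m.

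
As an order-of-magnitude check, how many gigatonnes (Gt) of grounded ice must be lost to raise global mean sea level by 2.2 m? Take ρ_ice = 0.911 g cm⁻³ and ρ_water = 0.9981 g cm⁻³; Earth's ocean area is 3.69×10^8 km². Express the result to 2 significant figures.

≈ 8.1×10^5 Gt

Required water volume = Δh × A = 2.2 m × 3.69×10^14 m² = 8.118×10^14 m³.
ρ_w = 0.9981 g cm⁻³ = 998.1 kg m⁻³, so the mass of water = 8.118×10^14 m³ × 998.1 kg m⁻³ = 8.103×10^17 kg = 8.1×10^5 Gt (and the same mass of ice, by conservation).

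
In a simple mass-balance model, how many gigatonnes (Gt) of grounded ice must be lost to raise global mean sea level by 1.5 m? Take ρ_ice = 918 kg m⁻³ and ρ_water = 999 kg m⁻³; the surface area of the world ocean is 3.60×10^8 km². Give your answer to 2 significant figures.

Required water volume = Δh × A = 1.5 m × 3.60×10^14 m² = 5.400×10^14 m³.
ρ_w = 999 kg m⁻³, so the mass of water = 5.400×10^14 m³ × 999 kg m⁻³ = 5.395×10^17 kg = 5.4×10^5 Gt (and the same mass of ice, by conservation).

≈ 5.4×10^5 Gt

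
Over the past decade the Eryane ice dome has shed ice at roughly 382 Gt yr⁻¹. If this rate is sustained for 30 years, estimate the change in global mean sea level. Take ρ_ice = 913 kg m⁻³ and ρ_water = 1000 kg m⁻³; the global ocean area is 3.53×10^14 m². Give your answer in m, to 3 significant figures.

Total mass lost = 382 Gt/yr × 30 yr = 1.146×10^4 Gt = 1.146×10^16 kg.
ρ_w = 1000 kg m⁻³, so water volume = 1.146×10^16 / 1000 = 1.146×10^13 m³.
Δh = 1.146×10^13 / 3.53×10^14 = 0.0325 m.

≈ 0.0325 m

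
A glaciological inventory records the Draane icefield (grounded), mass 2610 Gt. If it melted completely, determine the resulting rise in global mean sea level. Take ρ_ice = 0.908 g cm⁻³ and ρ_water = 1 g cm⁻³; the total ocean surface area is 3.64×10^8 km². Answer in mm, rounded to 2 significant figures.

≈ 7.2 mm

Draane: 2610 Gt = 2.610×10^15 kg; dividing by ρ_w = 1 g cm⁻³ = 1000 kg m⁻³ gives 2.610×10^12 m³ of water.
Spread over 3.64×10^14 m² of ocean, Δh = 2.610×10^12 / 3.64×10^14 = 7.17×10^-3 m = 7.2 mm.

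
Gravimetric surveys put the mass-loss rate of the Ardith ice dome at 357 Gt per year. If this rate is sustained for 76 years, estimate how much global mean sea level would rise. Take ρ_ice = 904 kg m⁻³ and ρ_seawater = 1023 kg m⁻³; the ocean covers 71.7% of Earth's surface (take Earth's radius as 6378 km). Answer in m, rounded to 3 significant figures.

Total mass lost = 357 Gt/yr × 76 yr = 2.713×10^4 Gt = 2.713×10^16 kg.
ρ_w = 1023 kg m⁻³, so water volume = 2.713×10^16 / 1023 = 2.652×10^13 m³.
Δh = 2.652×10^13 / 3.67×10^14 = 0.0724 m.

≈ 0.0724 m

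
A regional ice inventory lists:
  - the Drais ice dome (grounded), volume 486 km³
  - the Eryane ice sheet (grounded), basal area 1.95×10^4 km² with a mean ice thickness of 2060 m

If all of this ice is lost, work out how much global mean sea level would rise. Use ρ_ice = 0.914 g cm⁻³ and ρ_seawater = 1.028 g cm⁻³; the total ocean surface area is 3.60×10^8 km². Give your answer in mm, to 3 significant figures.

Drais: 486 km³ × (914/1028) = 432.1 km³ of water.
Eryane: ice volume = 1.95×10^4 km² × 2060 m = 4.017×10^4 km³; 4.017×10^4 × (914/1028) = 3.572×10^4 km³ of water.
Total added water ≈ 3.615×10^13 m³ over 3.60×10^14 m² → Δh = 0.100 m = 100 mm.

≈ 100 mm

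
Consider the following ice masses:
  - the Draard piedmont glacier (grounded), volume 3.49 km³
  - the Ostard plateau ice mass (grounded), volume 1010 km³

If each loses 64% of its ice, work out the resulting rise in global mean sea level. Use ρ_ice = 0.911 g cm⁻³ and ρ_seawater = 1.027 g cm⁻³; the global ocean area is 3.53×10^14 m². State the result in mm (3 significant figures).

≈ 1.63 mm

Draard: 0.64 × 3.49 km³ × (911/1027) = 1.981 km³ of water.
Ostard: 0.64 × 1010 km³ × (911/1027) = 573.4 km³ of water.
Total added water ≈ 5.754×10^11 m³ over 3.53×10^14 m² → Δh = 1.63×10^-3 m = 1.63 mm.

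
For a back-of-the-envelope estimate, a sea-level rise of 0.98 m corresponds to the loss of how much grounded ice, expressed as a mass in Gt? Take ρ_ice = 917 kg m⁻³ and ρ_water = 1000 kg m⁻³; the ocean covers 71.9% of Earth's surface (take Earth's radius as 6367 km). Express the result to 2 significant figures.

Required water volume = Δh × A = 0.98 m × 3.66×10^14 m² = 3.590×10^14 m³.
ρ_w = 1000 kg m⁻³, so the mass of water = 3.590×10^14 m³ × 1000 kg m⁻³ = 3.590×10^17 kg = 3.6×10^5 Gt (and the same mass of ice, by conservation).

≈ 3.6×10^5 Gt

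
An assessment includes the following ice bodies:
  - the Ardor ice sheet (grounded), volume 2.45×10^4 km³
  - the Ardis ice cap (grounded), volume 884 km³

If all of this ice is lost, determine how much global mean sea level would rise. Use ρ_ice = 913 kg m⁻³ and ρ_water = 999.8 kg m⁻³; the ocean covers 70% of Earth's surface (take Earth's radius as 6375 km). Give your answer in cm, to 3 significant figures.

≈ 6.48 cm

Ardor: 2.45×10^4 km³ × (913/999.8) = 2.237×10^4 km³ of water.
Ardis: 884 km³ × (913/999.8) = 807.3 km³ of water.
Total added water ≈ 2.318×10^13 m³ over 3.57×10^14 m² → Δh = 0.0648 m = 6.48 cm.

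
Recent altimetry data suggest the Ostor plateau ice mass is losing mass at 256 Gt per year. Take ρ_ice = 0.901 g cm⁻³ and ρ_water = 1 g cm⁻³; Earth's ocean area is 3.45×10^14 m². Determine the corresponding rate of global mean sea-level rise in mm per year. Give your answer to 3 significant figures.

≈ 0.742 mm/yr

ρ_w = 1 g cm⁻³ = 1000 kg m⁻³. Annual water volume added = 256 Gt / ρ_w = 2.560×10^14 kg / 1000 kg m⁻³ = 2.560×10^11 m³.
Δh per year = 2.560×10^11 / 3.45×10^14 = 7.42×10^-4 m = 0.742 mm.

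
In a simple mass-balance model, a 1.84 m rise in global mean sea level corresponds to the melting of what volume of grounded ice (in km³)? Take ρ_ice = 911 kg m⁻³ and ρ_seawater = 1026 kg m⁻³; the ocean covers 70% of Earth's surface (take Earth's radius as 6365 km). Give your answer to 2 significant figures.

≈ 7.4×10^5 km³

Required water volume = Δh × A = 1.84 m × 3.56×10^14 m² = 6.557×10^14 m³ = 6.557×10^5 km³.
Ice volume = water volume × ρ_w/ρ_ice = 6.557×10^5 × 1026/911 = 7.4×10^5 km³.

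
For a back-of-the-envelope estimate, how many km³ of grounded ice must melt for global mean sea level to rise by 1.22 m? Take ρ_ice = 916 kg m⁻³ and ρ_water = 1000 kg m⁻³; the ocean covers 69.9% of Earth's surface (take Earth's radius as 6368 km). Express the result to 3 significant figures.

≈ 4.74×10^5 km³

Required water volume = Δh × A = 1.22 m × 3.56×10^14 m² = 4.346×10^14 m³ = 4.346×10^5 km³.
Ice volume = water volume × ρ_w/ρ_ice = 4.346×10^5 × 1000/916 = 4.74×10^5 km³.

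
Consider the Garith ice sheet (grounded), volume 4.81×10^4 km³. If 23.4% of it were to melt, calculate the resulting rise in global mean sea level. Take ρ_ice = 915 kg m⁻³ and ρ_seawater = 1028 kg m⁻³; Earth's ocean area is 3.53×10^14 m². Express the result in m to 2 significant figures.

Garith: 0.234 × 4.81×10^4 km³ × (915/1028) = 1.002×10^4 km³ of water.
Spread over 3.53×10^14 m² of ocean, Δh = 1.002×10^13 / 3.53×10^14 = 0.0284 m.

≈ 0.028 m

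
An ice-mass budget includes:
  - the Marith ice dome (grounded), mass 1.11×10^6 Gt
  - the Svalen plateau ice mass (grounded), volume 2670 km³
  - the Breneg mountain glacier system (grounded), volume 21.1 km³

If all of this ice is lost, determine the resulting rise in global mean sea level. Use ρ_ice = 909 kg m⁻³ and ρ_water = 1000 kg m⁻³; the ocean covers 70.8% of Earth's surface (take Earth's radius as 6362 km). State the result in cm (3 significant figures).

Marith: 1.11×10^6 Gt = 1.110×10^18 kg; dividing by ρ_w = 1000 kg m⁻³ gives 1.110×10^15 m³ of water.
Svalen: 2670 km³ × (909/1000) = 2427 km³ of water.
Breneg: 21.1 km³ × (909/1000) = 19.18 km³ of water.
Total added water ≈ 1.112×10^15 m³ over 3.60×10^14 m² → Δh = 3.09 m = 309 cm.

≈ 309 cm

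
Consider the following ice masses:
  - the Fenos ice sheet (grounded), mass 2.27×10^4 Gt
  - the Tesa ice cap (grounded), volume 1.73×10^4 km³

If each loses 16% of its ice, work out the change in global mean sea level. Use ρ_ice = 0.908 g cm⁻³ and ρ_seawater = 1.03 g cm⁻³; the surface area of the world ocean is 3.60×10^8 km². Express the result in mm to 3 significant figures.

≈ 16.6 mm

Fenos: 0.16 × 2.27×10^4 Gt = 3.632×10^15 kg; dividing by ρ_w = 1.03 g cm⁻³ = 1030 kg m⁻³ gives 3.526×10^12 m³ of water.
Tesa: 0.16 × 1.73×10^4 km³ × (908/1030) = 2440 km³ of water.
Total added water ≈ 5.966×10^12 m³ over 3.60×10^14 m² → Δh = 0.0166 m = 16.6 mm.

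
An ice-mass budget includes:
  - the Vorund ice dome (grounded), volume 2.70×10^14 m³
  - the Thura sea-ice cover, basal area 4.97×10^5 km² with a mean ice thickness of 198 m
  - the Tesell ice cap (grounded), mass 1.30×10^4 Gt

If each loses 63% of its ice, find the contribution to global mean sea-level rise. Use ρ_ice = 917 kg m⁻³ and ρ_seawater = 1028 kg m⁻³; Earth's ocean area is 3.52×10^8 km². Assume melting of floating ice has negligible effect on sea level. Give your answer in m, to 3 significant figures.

Vorund: 0.63 × 2.70×10^14 m³ × (917/1028) = 1.517×10^14 m³ of water.
The Thura sea-ice cover is floating and already displaces its own weight of water, so its melt adds essentially nothing to sea level.
Tesell: 0.63 × 1.30×10^4 Gt = 8.190×10^15 kg; dividing by ρ_w = 1028 kg m⁻³ gives 7.967×10^12 m³ of water.
Total added water ≈ 1.597×10^14 m³ over 3.52×10^14 m² → Δh = 0.454 m.

≈ 0.454 m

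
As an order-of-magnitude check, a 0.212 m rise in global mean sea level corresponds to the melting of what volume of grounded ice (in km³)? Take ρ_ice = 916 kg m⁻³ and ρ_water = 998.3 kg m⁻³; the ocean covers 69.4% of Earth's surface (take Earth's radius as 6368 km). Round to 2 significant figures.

Required water volume = Δh × A = 0.212 m × 3.54×10^14 m² = 7.497×10^13 m³ = 7.497×10^4 km³.
Ice volume = water volume × ρ_w/ρ_ice = 7.497×10^4 × 998.3/916 = 8.2×10^4 km³.

≈ 8.2×10^4 km³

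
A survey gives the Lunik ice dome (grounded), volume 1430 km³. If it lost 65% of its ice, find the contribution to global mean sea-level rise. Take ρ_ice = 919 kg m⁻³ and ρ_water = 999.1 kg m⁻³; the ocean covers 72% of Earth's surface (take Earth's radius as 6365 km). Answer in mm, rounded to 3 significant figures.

Lunik: 0.65 × 1430 km³ × (919/999.1) = 855.0 km³ of water.
Spread over 3.67×10^14 m² of ocean, Δh = 8.550×10^11 / 3.67×10^14 = 2.33×10^-3 m = 2.33 mm.

≈ 2.33 mm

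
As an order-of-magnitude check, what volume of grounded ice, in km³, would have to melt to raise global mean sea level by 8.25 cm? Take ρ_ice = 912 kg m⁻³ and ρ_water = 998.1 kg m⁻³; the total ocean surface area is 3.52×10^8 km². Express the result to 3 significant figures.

Required water volume = Δh × A = 0.0825 m × 3.52×10^14 m² = 2.904×10^13 m³ = 2.904×10^4 km³.
Ice volume = water volume × ρ_w/ρ_ice = 2.904×10^4 × 998.1/912 = 3.18×10^4 km³.

≈ 3.18×10^4 km³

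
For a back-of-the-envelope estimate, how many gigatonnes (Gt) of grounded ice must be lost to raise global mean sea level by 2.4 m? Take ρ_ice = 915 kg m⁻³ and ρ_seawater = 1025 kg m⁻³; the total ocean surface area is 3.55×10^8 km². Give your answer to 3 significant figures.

≈ 8.73×10^5 Gt

Required water volume = Δh × A = 2.4 m × 3.55×10^14 m² = 8.520×10^14 m³.
ρ_w = 1025 kg m⁻³, so the mass of water = 8.520×10^14 m³ × 1025 kg m⁻³ = 8.733×10^17 kg = 8.73×10^5 Gt (and the same mass of ice, by conservation).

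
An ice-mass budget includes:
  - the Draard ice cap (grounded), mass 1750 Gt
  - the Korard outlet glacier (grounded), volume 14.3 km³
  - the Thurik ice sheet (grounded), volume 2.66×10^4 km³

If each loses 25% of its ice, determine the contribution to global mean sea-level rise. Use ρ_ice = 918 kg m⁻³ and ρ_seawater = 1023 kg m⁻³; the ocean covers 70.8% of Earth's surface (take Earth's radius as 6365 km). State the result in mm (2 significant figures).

≈ 18 mm

Draard: 0.25 × 1750 Gt = 4.375×10^14 kg; dividing by ρ_w = 1023 kg m⁻³ gives 4.277×10^11 m³ of water.
Korard: 0.25 × 14.3 km³ × (918/1023) = 3.208 km³ of water.
Thurik: 0.25 × 2.66×10^4 km³ × (918/1023) = 5967 km³ of water.
Total added water ≈ 6.398×10^12 m³ over 3.60×10^14 m² → Δh = 0.0178 m = 18 mm.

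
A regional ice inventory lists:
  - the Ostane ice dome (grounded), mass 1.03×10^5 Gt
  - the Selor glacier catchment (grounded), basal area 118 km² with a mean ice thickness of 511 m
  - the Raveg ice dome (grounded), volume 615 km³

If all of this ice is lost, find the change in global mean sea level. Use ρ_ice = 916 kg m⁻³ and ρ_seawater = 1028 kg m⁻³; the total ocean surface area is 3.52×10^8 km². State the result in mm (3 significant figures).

≈ 286 mm

Ostane: 1.03×10^5 Gt = 1.030×10^17 kg; dividing by ρ_w = 1028 kg m⁻³ gives 1.002×10^14 m³ of water.
Selor: ice volume = 118 km² × 511 m = 60.30 km³; 60.30 × (916/1028) = 53.73 km³ of water.
Raveg: 615 km³ × (916/1028) = 548.0 km³ of water.
Total added water ≈ 1.008×10^14 m³ over 3.52×10^14 m² → Δh = 0.286 m = 286 mm.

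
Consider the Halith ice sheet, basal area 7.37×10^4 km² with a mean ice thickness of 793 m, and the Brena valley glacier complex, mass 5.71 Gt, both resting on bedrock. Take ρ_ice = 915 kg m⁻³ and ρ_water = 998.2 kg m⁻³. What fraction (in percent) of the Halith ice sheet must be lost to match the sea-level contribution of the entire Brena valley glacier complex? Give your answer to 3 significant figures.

Equal sea-level rise means equal mass of meltwater, i.e. equal mass of ice lost.
Ice mass of Brena: 5.710×10^12 kg; ice mass of Halith: 5.348×10^16 kg.
Fraction required = 5.710×10^12 / 5.348×10^16 = 1.07×10^-4 → 0.0107 %.

≈ 0.0107 %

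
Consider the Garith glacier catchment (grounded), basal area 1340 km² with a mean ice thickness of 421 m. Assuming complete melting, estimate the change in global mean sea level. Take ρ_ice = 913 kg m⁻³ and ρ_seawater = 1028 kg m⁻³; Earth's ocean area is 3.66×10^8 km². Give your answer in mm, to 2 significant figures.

Garith: ice volume = 1340 km² × 421 m = 564.1 km³; 564.1 × (913/1028) = 501.0 km³ of water.
Spread over 3.66×10^14 m² of ocean, Δh = 5.010×10^11 / 3.66×10^14 = 1.37×10^-3 m = 1.4 mm.

≈ 1.4 mm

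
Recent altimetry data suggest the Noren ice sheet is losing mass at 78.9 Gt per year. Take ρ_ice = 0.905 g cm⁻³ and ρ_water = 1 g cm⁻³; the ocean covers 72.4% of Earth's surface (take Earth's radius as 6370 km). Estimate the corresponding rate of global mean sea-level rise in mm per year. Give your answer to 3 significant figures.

≈ 0.214 mm/yr

ρ_w = 1 g cm⁻³ = 1000 kg m⁻³. Annual water volume added = 78.9 Gt / ρ_w = 7.890×10^13 kg / 1000 kg m⁻³ = 7.890×10^10 m³.
Δh per year = 7.890×10^10 / 3.69×10^14 = 2.14×10^-4 m = 0.214 mm.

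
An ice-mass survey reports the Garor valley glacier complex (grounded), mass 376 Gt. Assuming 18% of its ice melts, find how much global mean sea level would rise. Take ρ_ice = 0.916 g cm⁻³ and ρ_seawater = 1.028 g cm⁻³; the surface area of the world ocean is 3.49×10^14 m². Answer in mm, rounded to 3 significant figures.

≈ 0.189 mm

Garor: 0.18 × 376 Gt = 6.768×10^13 kg; dividing by ρ_w = 1.028 g cm⁻³ = 1028 kg m⁻³ gives 6.584×10^10 m³ of water.
Spread over 3.49×10^14 m² of ocean, Δh = 6.584×10^10 / 3.49×10^14 = 1.89×10^-4 m = 0.189 mm.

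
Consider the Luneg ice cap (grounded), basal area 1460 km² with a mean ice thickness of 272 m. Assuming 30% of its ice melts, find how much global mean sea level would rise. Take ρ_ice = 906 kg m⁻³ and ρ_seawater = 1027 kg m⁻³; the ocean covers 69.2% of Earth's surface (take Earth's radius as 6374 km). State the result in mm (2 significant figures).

Luneg: ice volume = 1460 km² × 272 m = 397.1 km³; 0.3 × 397.1 × (906/1027) = 105.1 km³ of water.
Spread over 3.53×10^14 m² of ocean, Δh = 1.051×10^11 / 3.53×10^14 = 2.97×10^-4 m = 0.30 mm.

≈ 0.30 mm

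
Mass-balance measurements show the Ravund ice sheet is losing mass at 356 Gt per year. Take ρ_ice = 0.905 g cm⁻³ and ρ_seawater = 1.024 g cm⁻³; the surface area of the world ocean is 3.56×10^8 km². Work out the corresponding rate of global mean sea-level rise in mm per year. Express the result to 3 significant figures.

ρ_w = 1.024 g cm⁻³ = 1024 kg m⁻³. Annual water volume added = 356 Gt / ρ_w = 3.560×10^14 kg / 1024 kg m⁻³ = 3.477×10^11 m³.
Δh per year = 3.477×10^11 / 3.56×10^14 = 9.77×10^-4 m = 0.977 mm.

≈ 0.977 mm/yr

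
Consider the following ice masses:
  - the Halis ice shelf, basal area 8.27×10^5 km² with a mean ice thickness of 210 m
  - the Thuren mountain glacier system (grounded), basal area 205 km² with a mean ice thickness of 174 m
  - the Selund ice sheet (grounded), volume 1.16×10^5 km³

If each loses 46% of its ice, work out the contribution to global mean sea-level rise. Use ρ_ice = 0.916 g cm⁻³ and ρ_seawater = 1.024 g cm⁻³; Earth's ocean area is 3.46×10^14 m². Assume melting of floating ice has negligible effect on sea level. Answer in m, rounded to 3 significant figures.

The Halis ice shelf is floating and already displaces its own weight of water, so its melt adds essentially nothing to sea level.
Thuren: ice volume = 205 km² × 174 m = 35.67 km³; 0.46 × 35.67 × (916/1024) = 14.68 km³ of water.
Selund: 0.46 × 1.16×10^5 km³ × (916/1024) = 4.773×10^4 km³ of water.
Total added water ≈ 4.775×10^13 m³ over 3.46×10^14 m² → Δh = 0.138 m.

≈ 0.138 m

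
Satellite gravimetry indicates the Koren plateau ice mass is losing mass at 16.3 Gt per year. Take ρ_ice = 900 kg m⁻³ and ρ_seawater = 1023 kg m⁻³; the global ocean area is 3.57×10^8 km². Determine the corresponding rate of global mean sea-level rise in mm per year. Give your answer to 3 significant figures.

ρ_w = 1023 kg m⁻³. Annual water volume added = 16.3 Gt / ρ_w = 1.630×10^13 kg / 1023 kg m⁻³ = 1.593×10^10 m³.
Δh per year = 1.593×10^10 / 3.57×10^14 = 4.46×10^-5 m = 0.0446 mm.

≈ 0.0446 mm/yr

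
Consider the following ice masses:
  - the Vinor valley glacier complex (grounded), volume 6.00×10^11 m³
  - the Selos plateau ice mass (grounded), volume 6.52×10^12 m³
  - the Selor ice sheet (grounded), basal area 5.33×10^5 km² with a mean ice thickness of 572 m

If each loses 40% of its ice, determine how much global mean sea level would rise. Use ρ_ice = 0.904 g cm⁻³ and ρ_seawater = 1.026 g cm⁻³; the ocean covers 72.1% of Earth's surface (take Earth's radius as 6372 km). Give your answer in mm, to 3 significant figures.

≈ 299 mm

Vinor: 0.4 × 6.00×10^11 m³ × (904/1026) = 2.115×10^11 m³ of water.
Selos: 0.4 × 6.52×10^12 m³ × (904/1026) = 2.298×10^12 m³ of water.
Selor: ice volume = 5.33×10^5 km² × 572 m = 3.049×10^5 km³; 0.4 × 3.049×10^5 × (904/1026) = 1.074×10^5 km³ of water.
Total added water ≈ 1.100×10^14 m³ over 3.68×10^14 m² → Δh = 0.299 m = 299 mm.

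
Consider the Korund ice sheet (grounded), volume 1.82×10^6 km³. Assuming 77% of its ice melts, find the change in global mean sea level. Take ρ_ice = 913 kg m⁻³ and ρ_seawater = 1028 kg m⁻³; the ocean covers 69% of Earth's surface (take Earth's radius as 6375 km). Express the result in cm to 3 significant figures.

Korund: 0.77 × 1.82×10^6 km³ × (913/1028) = 1.245×10^6 km³ of water.
Spread over 3.52×10^14 m² of ocean, Δh = 1.245×10^15 / 3.52×10^14 = 3.53 m = 353 cm.

≈ 353 cm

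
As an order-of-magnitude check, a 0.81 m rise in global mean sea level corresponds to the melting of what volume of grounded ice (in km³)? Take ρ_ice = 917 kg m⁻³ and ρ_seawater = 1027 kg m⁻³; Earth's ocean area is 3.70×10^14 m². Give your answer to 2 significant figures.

Required water volume = Δh × A = 0.81 m × 3.70×10^14 m² = 2.997×10^14 m³ = 2.997×10^5 km³.
Ice volume = water volume × ρ_w/ρ_ice = 2.997×10^5 × 1027/917 = 3.4×10^5 km³.

≈ 3.4×10^5 km³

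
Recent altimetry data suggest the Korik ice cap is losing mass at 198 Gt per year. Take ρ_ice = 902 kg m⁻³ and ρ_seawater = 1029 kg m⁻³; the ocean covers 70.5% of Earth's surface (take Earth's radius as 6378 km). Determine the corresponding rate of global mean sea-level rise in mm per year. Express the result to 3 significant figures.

ρ_w = 1029 kg m⁻³. Annual water volume added = 198 Gt / ρ_w = 1.980×10^14 kg / 1029 kg m⁻³ = 1.924×10^11 m³.
Δh per year = 1.924×10^11 / 3.60×10^14 = 5.34×10^-4 m = 0.534 mm.

≈ 0.534 mm/yr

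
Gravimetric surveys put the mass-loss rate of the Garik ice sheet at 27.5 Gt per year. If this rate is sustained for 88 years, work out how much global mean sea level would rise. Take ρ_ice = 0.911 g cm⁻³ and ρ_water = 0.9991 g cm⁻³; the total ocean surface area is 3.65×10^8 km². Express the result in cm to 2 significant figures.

Total mass lost = 27.5 Gt/yr × 88 yr = 2420 Gt = 2.420×10^15 kg.
ρ_w = 0.9991 g cm⁻³ = 999.1 kg m⁻³, so water volume = 2.420×10^15 / 999.1 = 2.422×10^12 m³.
Δh = 2.422×10^12 / 3.65×10^14 = 6.64×10^-3 m = 0.66 cm.

≈ 0.66 cm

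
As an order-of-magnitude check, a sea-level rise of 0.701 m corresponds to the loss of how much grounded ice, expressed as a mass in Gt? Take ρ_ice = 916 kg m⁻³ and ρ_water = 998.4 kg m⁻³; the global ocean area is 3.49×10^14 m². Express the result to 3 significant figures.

≈ 2.44×10^5 Gt

Required water volume = Δh × A = 0.701 m × 3.49×10^14 m² = 2.446×10^14 m³.
ρ_w = 998.4 kg m⁻³, so the mass of water = 2.446×10^14 m³ × 998.4 kg m⁻³ = 2.443×10^17 kg = 2.44×10^5 Gt (and the same mass of ice, by conservation).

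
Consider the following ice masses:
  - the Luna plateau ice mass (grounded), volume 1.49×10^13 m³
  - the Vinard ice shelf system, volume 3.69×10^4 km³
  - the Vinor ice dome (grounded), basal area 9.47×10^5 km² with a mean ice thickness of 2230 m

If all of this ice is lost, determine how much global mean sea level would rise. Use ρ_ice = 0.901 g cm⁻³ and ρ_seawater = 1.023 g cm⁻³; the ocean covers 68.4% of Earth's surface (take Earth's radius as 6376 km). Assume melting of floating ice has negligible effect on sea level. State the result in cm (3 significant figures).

≈ 536 cm

Luna: 1.49×10^13 m³ × (901/1023) = 1.312×10^13 m³ of water.
The Vinard ice shelf system is floating and already displaces its own weight of water, so its melt adds essentially nothing to sea level.
Vinor: ice volume = 9.47×10^5 km² × 2230 m = 2.112×10^6 km³; 2.112×10^6 × (901/1023) = 1.860×10^6 km³ of water.
Total added water ≈ 1.873×10^15 m³ over 3.49×10^14 m² → Δh = 5.36 m = 536 cm.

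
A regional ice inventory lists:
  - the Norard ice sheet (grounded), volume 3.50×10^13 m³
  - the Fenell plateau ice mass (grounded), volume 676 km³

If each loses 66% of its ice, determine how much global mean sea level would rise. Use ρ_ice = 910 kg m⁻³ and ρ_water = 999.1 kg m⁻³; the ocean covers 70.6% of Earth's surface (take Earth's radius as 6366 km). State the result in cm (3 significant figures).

≈ 5.96 cm

Norard: 0.66 × 3.50×10^13 m³ × (910/999.1) = 2.104×10^13 m³ of water.
Fenell: 0.66 × 676 km³ × (910/999.1) = 406.4 km³ of water.
Total added water ≈ 2.145×10^13 m³ over 3.60×10^14 m² → Δh = 0.0596 m = 5.96 cm.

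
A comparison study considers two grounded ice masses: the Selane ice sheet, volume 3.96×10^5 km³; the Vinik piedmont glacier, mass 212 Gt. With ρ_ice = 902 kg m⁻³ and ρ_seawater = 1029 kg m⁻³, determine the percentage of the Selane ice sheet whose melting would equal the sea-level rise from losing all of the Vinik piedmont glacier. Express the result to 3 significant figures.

Equal sea-level rise means equal mass of meltwater, i.e. equal mass of ice lost.
Ice mass of Vinik: 2.120×10^14 kg; ice mass of Selane: 3.572×10^17 kg.
Fraction required = 2.120×10^14 / 3.572×10^17 = 5.94×10^-4 → 0.0594 %.

≈ 0.0594 %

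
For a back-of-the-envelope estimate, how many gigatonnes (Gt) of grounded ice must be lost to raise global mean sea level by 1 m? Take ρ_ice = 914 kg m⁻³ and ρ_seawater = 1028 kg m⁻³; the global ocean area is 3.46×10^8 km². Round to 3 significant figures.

Required water volume = Δh × A = 1 m × 3.46×10^14 m² = 3.460×10^14 m³.
ρ_w = 1028 kg m⁻³, so the mass of water = 3.460×10^14 m³ × 1028 kg m⁻³ = 3.557×10^17 kg = 3.56×10^5 Gt (and the same mass of ice, by conservation).

≈ 3.56×10^5 Gt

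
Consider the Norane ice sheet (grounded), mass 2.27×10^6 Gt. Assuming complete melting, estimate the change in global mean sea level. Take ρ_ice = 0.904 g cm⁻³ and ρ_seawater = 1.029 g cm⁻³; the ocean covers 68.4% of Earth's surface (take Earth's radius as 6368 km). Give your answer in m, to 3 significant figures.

Norane: 2.27×10^6 Gt = 2.270×10^18 kg; dividing by ρ_w = 1.029 g cm⁻³ = 1029 kg m⁻³ gives 2.206×10^15 m³ of water.
Spread over 3.49×10^14 m² of ocean, Δh = 2.206×10^15 / 3.49×10^14 = 6.33 m.

≈ 6.33 m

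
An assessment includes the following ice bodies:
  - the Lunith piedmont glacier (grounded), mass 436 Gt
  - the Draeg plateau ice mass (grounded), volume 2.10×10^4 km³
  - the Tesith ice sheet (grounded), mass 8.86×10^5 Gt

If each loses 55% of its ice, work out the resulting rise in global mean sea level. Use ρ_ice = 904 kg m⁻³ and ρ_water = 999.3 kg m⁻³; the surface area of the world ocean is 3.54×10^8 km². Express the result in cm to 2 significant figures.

Lunith: 0.55 × 436 Gt = 2.398×10^14 kg; dividing by ρ_w = 999.3 kg m⁻³ gives 2.400×10^11 m³ of water.
Draeg: 0.55 × 2.10×10^4 km³ × (904/999.3) = 1.045×10^4 km³ of water.
Tesith: 0.55 × 8.86×10^5 Gt = 4.873×10^17 kg; dividing by ρ_w = 999.3 kg m⁻³ gives 4.876×10^14 m³ of water.
Total added water ≈ 4.983×10^14 m³ over 3.54×10^14 m² → Δh = 1.41 m = 140 cm.

≈ 140 cm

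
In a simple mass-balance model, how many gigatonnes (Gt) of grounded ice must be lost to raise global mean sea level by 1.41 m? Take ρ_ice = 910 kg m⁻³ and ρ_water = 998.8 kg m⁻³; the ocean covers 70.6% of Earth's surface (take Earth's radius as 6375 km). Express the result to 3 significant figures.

≈ 5.08×10^5 Gt

Required water volume = Δh × A = 1.41 m × 3.61×10^14 m² = 5.084×10^14 m³.
ρ_w = 998.8 kg m⁻³, so the mass of water = 5.084×10^14 m³ × 998.8 kg m⁻³ = 5.078×10^17 kg = 5.08×10^5 Gt (and the same mass of ice, by conservation).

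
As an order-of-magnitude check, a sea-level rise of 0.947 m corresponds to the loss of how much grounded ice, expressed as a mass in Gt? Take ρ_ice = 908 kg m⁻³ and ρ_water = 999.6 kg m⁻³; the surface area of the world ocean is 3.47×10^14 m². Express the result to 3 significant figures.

Required water volume = Δh × A = 0.947 m × 3.47×10^14 m² = 3.286×10^14 m³.
ρ_w = 999.6 kg m⁻³, so the mass of water = 3.286×10^14 m³ × 999.6 kg m⁻³ = 3.285×10^17 kg = 3.28×10^5 Gt (and the same mass of ice, by conservation).

≈ 3.28×10^5 Gt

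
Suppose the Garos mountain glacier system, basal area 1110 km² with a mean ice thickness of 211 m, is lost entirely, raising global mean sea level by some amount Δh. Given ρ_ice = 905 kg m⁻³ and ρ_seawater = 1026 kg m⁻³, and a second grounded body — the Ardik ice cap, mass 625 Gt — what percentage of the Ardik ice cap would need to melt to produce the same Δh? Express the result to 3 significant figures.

≈ 33.9 %

Equal sea-level rise means equal mass of meltwater, i.e. equal mass of ice lost.
Ice mass of Garos: 2.120×10^14 kg; ice mass of Ardik: 6.250×10^14 kg.
Fraction required = 2.120×10^14 / 6.250×10^14 = 0.339 → 33.9 %.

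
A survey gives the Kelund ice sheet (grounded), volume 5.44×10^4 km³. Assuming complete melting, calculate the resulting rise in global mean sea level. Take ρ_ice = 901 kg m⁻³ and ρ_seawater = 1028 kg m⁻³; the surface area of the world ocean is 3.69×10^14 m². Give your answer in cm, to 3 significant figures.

Kelund: 5.44×10^4 km³ × (901/1028) = 4.768×10^4 km³ of water.
Spread over 3.69×10^14 m² of ocean, Δh = 4.768×10^13 / 3.69×10^14 = 0.129 m = 12.9 cm.

≈ 12.9 cm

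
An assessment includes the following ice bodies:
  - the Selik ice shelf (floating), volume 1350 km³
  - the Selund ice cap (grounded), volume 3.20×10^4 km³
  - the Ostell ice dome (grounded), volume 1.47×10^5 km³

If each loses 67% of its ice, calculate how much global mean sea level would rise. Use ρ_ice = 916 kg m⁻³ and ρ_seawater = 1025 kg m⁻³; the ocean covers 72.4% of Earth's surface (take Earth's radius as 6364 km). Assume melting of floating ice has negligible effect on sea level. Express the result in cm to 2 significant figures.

≈ 29 cm

The Selik ice shelf is floating and already displaces its own weight of water, so its melt adds essentially nothing to sea level.
Selund: 0.67 × 3.20×10^4 km³ × (916/1025) = 1.916×10^4 km³ of water.
Ostell: 0.67 × 1.47×10^5 km³ × (916/1025) = 8.802×10^4 km³ of water.
Total added water ≈ 1.072×10^14 m³ over 3.68×10^14 m² → Δh = 0.291 m = 29 cm.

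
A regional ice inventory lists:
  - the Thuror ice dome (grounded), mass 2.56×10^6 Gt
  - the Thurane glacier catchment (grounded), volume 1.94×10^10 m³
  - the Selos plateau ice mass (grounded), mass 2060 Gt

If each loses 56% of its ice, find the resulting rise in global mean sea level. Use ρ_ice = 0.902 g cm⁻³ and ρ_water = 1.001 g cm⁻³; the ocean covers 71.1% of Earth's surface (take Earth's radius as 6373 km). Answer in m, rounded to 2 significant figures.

Thuror: 0.56 × 2.56×10^6 Gt = 1.434×10^18 kg; dividing by ρ_w = 1.001 g cm⁻³ = 1001 kg m⁻³ gives 1.432×10^15 m³ of water.
Thurane: 0.56 × 1.94×10^10 m³ × (902/1001) = 9.790×10^9 m³ of water.
Selos: 0.56 × 2060 Gt = 1.154×10^15 kg; dividing by ρ_w = 1001 kg m⁻³ gives 1.152×10^12 m³ of water.
Total added water ≈ 1.433×10^15 m³ over 3.63×10^14 m² → Δh = 3.95 m.

≈ 3.9 m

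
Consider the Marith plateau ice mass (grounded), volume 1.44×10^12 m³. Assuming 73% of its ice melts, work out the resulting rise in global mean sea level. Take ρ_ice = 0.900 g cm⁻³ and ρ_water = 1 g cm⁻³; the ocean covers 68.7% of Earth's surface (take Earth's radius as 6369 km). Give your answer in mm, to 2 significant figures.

Marith: 0.73 × 1.44×10^12 m³ × (900/1000) = 9.461×10^11 m³ of water.
Spread over 3.50×10^14 m² of ocean, Δh = 9.461×10^11 / 3.50×10^14 = 2.70×10^-3 m = 2.7 mm.

≈ 2.7 mm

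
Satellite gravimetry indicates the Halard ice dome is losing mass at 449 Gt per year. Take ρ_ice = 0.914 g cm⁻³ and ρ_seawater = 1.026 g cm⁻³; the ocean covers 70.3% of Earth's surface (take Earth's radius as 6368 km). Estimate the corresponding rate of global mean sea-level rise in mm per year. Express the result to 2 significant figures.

ρ_w = 1.026 g cm⁻³ = 1026 kg m⁻³. Annual water volume added = 449 Gt / ρ_w = 4.490×10^14 kg / 1026 kg m⁻³ = 4.376×10^11 m³.
Δh per year = 4.376×10^11 / 3.58×10^14 = 1.22×10^-3 m = 1.2 mm.

≈ 1.2 mm/yr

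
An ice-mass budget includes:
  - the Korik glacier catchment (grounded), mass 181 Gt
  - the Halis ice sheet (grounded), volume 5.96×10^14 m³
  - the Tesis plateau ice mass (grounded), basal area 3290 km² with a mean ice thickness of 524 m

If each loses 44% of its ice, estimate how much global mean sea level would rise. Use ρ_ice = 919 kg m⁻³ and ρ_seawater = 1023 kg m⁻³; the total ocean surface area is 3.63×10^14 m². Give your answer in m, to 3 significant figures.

≈ 0.651 m

Korik: 0.44 × 181 Gt = 7.964×10^13 kg; dividing by ρ_w = 1023 kg m⁻³ gives 7.785×10^10 m³ of water.
Halis: 0.44 × 5.96×10^14 m³ × (919/1023) = 2.356×10^14 m³ of water.
Tesis: ice volume = 3290 km² × 524 m = 1724 km³; 0.44 × 1724 × (919/1023) = 681.4 km³ of water.
Total added water ≈ 2.363×10^14 m³ over 3.63×10^14 m² → Δh = 0.651 m.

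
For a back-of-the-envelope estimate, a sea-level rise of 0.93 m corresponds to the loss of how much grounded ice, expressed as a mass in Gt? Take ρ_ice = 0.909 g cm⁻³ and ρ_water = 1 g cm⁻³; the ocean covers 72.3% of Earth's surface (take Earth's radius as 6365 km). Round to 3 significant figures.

Required water volume = Δh × A = 0.93 m × 3.68×10^14 m² = 3.423×10^14 m³.
ρ_w = 1 g cm⁻³ = 1000 kg m⁻³, so the mass of water = 3.423×10^14 m³ × 1000 kg m⁻³ = 3.423×10^17 kg = 3.42×10^5 Gt (and the same mass of ice, by conservation).

≈ 3.42×10^5 Gt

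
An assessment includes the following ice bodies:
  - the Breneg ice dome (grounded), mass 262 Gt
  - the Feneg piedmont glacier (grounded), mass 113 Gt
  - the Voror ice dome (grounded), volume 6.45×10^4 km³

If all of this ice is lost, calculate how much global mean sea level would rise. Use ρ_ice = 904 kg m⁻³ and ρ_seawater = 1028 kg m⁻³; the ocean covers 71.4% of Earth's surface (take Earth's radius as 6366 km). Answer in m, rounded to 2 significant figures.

Breneg: 262 Gt = 2.620×10^14 kg; dividing by ρ_w = 1028 kg m⁻³ gives 2.549×10^11 m³ of water.
Feneg: 113 Gt = 1.130×10^14 kg; dividing by ρ_w = 1028 kg m⁻³ gives 1.099×10^11 m³ of water.
Voror: 6.45×10^4 km³ × (904/1028) = 5.672×10^4 km³ of water.
Total added water ≈ 5.708×10^13 m³ over 3.64×10^14 m² → Δh = 0.157 m.

≈ 0.16 m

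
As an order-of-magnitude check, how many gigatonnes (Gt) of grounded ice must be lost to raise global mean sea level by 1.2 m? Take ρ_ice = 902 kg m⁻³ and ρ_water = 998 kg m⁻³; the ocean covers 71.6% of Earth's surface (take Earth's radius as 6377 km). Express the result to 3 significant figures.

≈ 4.38×10^5 Gt

Required water volume = Δh × A = 1.2 m × 3.66×10^14 m² = 4.391×10^14 m³.
ρ_w = 998 kg m⁻³, so the mass of water = 4.391×10^14 m³ × 998 kg m⁻³ = 4.382×10^17 kg = 4.38×10^5 Gt (and the same mass of ice, by conservation).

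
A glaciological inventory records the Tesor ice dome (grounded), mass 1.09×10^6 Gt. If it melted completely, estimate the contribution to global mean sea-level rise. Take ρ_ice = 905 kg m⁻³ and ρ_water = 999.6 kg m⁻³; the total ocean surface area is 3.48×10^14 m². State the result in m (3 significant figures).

≈ 3.13 m

Tesor: 1.09×10^6 Gt = 1.090×10^18 kg; dividing by ρ_w = 999.6 kg m⁻³ gives 1.090×10^15 m³ of water.
Spread over 3.48×10^14 m² of ocean, Δh = 1.090×10^15 / 3.48×10^14 = 3.13 m.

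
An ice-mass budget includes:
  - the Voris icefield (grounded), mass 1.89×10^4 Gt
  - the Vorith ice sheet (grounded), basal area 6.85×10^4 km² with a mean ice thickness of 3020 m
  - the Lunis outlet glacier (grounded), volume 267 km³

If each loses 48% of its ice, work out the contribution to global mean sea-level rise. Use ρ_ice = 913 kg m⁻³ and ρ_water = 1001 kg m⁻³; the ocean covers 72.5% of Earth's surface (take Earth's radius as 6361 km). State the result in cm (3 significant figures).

≈ 27.1 cm

Voris: 0.48 × 1.89×10^4 Gt = 9.072×10^15 kg; dividing by ρ_w = 1001 kg m⁻³ gives 9.063×10^12 m³ of water.
Vorith: ice volume = 6.85×10^4 km² × 3020 m = 2.069×10^5 km³; 0.48 × 2.069×10^5 × (913/1001) = 9.057×10^4 km³ of water.
Lunis: 0.48 × 267 km³ × (913/1001) = 116.9 km³ of water.
Total added water ≈ 9.975×10^13 m³ over 3.69×10^14 m² → Δh = 0.271 m = 27.1 cm.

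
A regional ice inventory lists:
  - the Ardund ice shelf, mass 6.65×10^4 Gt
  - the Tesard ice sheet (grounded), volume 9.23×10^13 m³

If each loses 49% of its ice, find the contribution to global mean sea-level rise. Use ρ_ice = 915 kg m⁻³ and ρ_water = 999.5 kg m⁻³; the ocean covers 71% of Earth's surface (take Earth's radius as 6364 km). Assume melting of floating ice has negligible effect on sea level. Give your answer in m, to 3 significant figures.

≈ 0.115 m

The Ardund ice shelf is floating and already displaces its own weight of water, so its melt adds essentially nothing to sea level.
Tesard: 0.49 × 9.23×10^13 m³ × (915/999.5) = 4.140×10^13 m³ of water.
Total added water ≈ 4.140×10^13 m³ over 3.61×10^14 m² → Δh = 0.115 m.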